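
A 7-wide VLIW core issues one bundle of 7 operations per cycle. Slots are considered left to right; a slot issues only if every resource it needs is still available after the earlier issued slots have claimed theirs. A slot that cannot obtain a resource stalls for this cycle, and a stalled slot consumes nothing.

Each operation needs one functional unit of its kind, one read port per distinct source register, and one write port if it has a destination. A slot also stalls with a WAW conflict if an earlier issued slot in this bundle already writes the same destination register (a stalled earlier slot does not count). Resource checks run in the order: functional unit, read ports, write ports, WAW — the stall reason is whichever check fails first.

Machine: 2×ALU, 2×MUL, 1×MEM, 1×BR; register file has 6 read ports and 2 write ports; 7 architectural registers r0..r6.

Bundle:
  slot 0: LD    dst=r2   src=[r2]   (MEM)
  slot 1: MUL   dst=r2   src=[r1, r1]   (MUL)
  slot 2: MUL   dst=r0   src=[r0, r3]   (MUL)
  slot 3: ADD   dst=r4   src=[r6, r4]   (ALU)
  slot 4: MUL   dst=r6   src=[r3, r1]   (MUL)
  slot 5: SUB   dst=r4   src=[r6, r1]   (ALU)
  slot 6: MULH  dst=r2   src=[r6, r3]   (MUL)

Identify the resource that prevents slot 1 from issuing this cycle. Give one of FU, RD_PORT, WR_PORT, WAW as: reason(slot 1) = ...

reason(slot 1) = WAW

(0) want 1×MEM +1rd +1wr — yes → AL2|MU2|ME0|BR1|rd5|wr1
(1) want 1×MUL +1rd +1wr — WAW → AL2|MU2|ME0|BR1|rd5|wr1
(2) want 1×MUL +2rd +1wr — yes → AL2|MU1|ME0|BR1|rd3|wr0
(3) want 1×ALU +2rd +1wr — WR_PORT → AL2|MU1|ME0|BR1|rd3|wr0
(4) want 1×MUL +2rd +1wr — WR_PORT → AL2|MU1|ME0|BR1|rd3|wr0
(5) want 1×ALU +2rd +1wr — WR_PORT → AL2|MU1|ME0|BR1|rd3|wr0
(6) want 1×MUL +2rd +1wr — WR_PORT → AL2|MU1|ME0|BR1|rd3|wr0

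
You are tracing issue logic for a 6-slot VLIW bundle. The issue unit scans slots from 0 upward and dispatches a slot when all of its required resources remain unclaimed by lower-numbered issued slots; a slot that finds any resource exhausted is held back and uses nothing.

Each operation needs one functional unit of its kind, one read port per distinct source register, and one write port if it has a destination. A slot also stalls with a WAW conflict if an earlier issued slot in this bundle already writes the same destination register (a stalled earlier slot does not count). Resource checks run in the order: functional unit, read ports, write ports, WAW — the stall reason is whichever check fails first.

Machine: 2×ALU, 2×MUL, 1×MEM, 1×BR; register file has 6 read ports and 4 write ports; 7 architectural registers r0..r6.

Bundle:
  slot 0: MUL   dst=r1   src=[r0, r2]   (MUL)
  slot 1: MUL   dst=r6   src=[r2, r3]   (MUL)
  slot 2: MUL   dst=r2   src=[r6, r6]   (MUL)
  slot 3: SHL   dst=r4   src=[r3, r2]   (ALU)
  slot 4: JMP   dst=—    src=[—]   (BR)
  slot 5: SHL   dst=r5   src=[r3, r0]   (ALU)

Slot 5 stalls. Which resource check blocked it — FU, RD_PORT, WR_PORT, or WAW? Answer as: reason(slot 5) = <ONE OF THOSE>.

reason(slot 5) = RD_PORT

#0 MUL src=r0,r2 dispatched  <A:2 Mu:1 Ld:1 B:1 rd:4 wr:3>
#1 MUL src=r2,r3 dispatched  <A:2 Mu:0 Ld:1 B:1 rd:2 wr:2>
#2 MUL src=r6,r6 held:FU  <A:2 Mu:0 Ld:1 B:1 rd:2 wr:2>
#3 ALU src=r3,r2 dispatched  <A:1 Mu:0 Ld:1 B:1 rd:0 wr:1>
#4 BR src=- dispatched  <A:1 Mu:0 Ld:1 B:0 rd:0 wr:1>
#5 ALU src=r3,r0 held:RD_PORT  <A:1 Mu:0 Ld:1 B:0 rd:0 wr:1>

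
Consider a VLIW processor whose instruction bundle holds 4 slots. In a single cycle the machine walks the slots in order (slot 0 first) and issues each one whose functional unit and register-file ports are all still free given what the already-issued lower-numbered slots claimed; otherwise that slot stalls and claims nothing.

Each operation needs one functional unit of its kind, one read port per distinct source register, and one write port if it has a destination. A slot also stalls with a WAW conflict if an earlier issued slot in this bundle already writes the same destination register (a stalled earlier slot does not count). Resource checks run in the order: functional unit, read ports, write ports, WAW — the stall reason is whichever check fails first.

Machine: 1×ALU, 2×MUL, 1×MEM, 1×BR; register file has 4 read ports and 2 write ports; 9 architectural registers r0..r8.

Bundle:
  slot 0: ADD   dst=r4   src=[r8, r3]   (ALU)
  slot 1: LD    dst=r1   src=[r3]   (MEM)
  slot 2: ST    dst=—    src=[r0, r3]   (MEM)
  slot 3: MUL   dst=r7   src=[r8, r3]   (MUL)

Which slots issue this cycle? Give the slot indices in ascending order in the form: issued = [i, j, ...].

issued = [0, 1]

#0 ALU src=r8,r3 dispatched  <A:0 Mu:2 Ld:1 B:1 rd:2 wr:1>
#1 MEM src=r3 dispatched  <A:0 Mu:2 Ld:0 B:1 rd:1 wr:0>
#2 MEM src=r0,r3 held:FU  <A:0 Mu:2 Ld:0 B:1 rd:1 wr:0>
#3 MUL src=r8,r3 held:RD_PORT  <A:0 Mu:2 Ld:0 B:1 rd:1 wr:0>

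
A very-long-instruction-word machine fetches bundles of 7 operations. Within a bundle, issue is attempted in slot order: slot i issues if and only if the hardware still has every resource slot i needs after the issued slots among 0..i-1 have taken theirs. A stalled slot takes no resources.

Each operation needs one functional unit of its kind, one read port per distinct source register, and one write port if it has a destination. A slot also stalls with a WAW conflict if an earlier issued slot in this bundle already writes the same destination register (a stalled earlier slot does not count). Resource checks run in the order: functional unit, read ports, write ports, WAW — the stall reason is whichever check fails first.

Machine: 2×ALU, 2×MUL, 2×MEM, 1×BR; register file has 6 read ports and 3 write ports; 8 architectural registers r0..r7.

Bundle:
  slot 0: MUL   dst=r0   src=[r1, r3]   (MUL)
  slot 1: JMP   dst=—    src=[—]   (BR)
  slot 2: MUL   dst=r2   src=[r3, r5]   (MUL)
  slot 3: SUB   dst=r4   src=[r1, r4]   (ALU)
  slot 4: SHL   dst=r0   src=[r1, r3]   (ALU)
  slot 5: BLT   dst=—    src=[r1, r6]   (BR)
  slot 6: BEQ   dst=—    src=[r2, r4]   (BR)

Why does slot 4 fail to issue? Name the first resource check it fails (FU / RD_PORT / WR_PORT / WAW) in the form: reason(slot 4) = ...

reason(slot 4) = RD_PORT

(0) want 1×MUL +2rd +1wr — yes → AL2|MU1|ME2|BR1|rd4|wr2
(1) want 1×BR +0rd +0wr — yes → AL2|MU1|ME2|BR0|rd4|wr2
(2) want 1×MUL +2rd +1wr — yes → AL2|MU0|ME2|BR0|rd2|wr1
(3) want 1×ALU +2rd +1wr — yes → AL1|MU0|ME2|BR0|rd0|wr0
(4) want 1×ALU +2rd +1wr — RD_PORT → AL1|MU0|ME2|BR0|rd0|wr0
(5) want 1×BR +2rd +0wr — FU → AL1|MU0|ME2|BR0|rd0|wr0
(6) want 1×BR +2rd +0wr — FU → AL1|MU0|ME2|BR0|rd0|wr0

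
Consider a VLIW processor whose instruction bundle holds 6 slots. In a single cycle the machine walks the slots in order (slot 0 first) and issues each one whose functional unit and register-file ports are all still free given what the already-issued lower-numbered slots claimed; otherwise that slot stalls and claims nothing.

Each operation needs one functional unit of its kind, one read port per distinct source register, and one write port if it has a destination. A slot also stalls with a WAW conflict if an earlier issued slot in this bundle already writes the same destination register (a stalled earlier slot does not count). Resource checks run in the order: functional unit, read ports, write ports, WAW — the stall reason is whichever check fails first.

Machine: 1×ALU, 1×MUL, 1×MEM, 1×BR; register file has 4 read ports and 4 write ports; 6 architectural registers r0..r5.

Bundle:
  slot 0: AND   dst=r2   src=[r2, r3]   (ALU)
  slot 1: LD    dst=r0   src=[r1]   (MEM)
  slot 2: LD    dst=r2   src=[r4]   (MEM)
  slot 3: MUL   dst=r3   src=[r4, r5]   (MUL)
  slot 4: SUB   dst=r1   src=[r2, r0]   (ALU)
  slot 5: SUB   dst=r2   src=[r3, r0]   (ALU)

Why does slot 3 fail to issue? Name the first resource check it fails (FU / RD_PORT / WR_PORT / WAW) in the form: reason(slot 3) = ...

(0) want 1×ALU +2rd +1wr — yes → AL0|MU1|ME1|BR1|rd2|wr3
(1) want 1×MEM +1rd +1wr — yes → AL0|MU1|ME0|BR1|rd1|wr2
(2) want 1×MEM +1rd +1wr — FU → AL0|MU1|ME0|BR1|rd1|wr2
(3) want 1×MUL +2rd +1wr — RD_PORT → AL0|MU1|ME0|BR1|rd1|wr2
(4) want 1×ALU +2rd +1wr — FU → AL0|MU1|ME0|BR1|rd1|wr2
(5) want 1×ALU +2rd +1wr — FU → AL0|MU1|ME0|BR1|rd1|wr2

reason(slot 3) = RD_PORT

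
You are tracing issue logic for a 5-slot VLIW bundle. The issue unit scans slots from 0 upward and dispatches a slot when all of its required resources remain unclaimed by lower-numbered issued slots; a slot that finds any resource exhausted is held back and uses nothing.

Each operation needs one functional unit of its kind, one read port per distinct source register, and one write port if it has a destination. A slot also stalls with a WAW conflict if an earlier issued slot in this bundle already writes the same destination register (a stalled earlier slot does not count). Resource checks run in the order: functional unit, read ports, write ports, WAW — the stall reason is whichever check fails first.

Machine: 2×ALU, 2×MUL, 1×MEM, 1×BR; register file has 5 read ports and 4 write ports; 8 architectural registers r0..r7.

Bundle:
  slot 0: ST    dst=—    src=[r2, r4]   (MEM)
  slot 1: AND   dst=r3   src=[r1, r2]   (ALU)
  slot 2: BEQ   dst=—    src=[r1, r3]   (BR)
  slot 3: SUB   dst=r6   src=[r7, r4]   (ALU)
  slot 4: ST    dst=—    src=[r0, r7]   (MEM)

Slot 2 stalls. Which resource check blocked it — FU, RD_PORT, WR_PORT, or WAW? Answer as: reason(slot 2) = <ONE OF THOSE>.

reason(slot 2) = RD_PORT

  0. MEM ⇒ go  {2A/2Mu/0Ld/1B | 3r 4w}
  1. ALU→r3 ⇒ go  {1A/2Mu/0Ld/1B | 1r 3w}
  2. BR ⇒ no(RD_PORT)  {1A/2Mu/0Ld/1B | 1r 3w}
  3. ALU→r6 ⇒ no(RD_PORT)  {1A/2Mu/0Ld/1B | 1r 3w}
  4. MEM ⇒ no(FU)  {1A/2Mu/0Ld/1B | 1r 3w}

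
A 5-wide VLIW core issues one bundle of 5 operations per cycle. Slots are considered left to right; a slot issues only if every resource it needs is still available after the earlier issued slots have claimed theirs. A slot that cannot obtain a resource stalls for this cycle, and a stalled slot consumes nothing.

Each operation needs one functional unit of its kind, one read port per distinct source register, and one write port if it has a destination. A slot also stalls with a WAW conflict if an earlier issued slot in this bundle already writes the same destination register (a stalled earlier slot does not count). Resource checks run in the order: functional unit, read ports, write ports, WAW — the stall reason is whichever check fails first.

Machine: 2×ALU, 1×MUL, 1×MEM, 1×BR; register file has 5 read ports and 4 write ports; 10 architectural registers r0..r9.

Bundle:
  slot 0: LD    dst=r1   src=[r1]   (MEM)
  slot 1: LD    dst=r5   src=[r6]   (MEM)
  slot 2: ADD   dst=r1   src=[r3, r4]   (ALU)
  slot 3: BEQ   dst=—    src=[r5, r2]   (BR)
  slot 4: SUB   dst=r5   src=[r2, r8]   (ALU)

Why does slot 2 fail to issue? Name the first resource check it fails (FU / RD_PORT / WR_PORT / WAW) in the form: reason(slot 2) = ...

reason(slot 2) = WAW

[0] MEM needs rd=1 wr=1: ok; after: ALU=2 MUL=1 MEM=0 BR=1, R=4, W=3
[1] MEM needs rd=1 wr=1: FU; after: ALU=2 MUL=1 MEM=0 BR=1, R=4, W=3
[2] ALU needs rd=2 wr=1: WAW; after: ALU=2 MUL=1 MEM=0 BR=1, R=4, W=3
[3] BR needs rd=2 wr=0: ok; after: ALU=2 MUL=1 MEM=0 BR=0, R=2, W=3
[4] ALU needs rd=2 wr=1: ok; after: ALU=1 MUL=1 MEM=0 BR=0, R=0, W=2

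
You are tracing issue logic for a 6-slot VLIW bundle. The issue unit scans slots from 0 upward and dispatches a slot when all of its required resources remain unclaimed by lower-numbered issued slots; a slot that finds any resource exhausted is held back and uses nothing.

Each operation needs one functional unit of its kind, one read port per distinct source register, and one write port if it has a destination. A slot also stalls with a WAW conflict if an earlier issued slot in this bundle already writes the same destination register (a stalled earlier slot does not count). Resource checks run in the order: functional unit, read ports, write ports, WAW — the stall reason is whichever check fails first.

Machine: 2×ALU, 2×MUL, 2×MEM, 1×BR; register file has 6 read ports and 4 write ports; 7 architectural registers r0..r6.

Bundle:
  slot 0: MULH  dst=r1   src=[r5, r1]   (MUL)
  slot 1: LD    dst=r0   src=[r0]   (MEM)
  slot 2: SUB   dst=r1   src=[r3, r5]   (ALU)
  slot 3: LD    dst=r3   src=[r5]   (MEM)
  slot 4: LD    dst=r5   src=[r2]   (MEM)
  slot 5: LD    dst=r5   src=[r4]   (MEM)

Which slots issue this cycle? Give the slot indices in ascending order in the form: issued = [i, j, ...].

issued = [0, 1, 3]

(0) want 1×MUL +2rd +1wr — yes → AL2|MU1|ME2|BR1|rd4|wr3
(1) want 1×MEM +1rd +1wr — yes → AL2|MU1|ME1|BR1|rd3|wr2
(2) want 1×ALU +2rd +1wr — WAW → AL2|MU1|ME1|BR1|rd3|wr2
(3) want 1×MEM +1rd +1wr — yes → AL2|MU1|ME0|BR1|rd2|wr1
(4) want 1×MEM +1rd +1wr — FU → AL2|MU1|ME0|BR1|rd2|wr1
(5) want 1×MEM +1rd +1wr — FU → AL2|MU1|ME0|BR1|rd2|wr1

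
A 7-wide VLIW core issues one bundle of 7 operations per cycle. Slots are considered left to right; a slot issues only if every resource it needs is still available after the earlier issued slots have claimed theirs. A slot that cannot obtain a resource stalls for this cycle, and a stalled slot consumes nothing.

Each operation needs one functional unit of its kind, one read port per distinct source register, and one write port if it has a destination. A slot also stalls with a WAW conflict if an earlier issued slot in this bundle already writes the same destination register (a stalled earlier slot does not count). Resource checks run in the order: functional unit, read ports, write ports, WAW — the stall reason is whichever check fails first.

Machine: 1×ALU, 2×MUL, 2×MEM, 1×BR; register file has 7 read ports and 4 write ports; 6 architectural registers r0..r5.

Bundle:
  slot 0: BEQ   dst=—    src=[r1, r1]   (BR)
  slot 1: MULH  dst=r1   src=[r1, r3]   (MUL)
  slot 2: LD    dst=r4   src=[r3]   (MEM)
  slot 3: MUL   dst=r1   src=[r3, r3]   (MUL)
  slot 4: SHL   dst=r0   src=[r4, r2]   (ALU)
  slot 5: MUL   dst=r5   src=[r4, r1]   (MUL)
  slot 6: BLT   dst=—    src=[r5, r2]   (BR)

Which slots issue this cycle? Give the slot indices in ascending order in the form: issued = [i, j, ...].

issued = [0, 1, 2, 4]

(0) want 1×BR +1rd +0wr — yes → AL1|MU2|ME2|BR0|rd6|wr4
(1) want 1×MUL +2rd +1wr — yes → AL1|MU1|ME2|BR0|rd4|wr3
(2) want 1×MEM +1rd +1wr — yes → AL1|MU1|ME1|BR0|rd3|wr2
(3) want 1×MUL +1rd +1wr — WAW → AL1|MU1|ME1|BR0|rd3|wr2
(4) want 1×ALU +2rd +1wr — yes → AL0|MU1|ME1|BR0|rd1|wr1
(5) want 1×MUL +2rd +1wr — RD_PORT → AL0|MU1|ME1|BR0|rd1|wr1
(6) want 1×BR +2rd +0wr — FU → AL0|MU1|ME1|BR0|rd1|wr1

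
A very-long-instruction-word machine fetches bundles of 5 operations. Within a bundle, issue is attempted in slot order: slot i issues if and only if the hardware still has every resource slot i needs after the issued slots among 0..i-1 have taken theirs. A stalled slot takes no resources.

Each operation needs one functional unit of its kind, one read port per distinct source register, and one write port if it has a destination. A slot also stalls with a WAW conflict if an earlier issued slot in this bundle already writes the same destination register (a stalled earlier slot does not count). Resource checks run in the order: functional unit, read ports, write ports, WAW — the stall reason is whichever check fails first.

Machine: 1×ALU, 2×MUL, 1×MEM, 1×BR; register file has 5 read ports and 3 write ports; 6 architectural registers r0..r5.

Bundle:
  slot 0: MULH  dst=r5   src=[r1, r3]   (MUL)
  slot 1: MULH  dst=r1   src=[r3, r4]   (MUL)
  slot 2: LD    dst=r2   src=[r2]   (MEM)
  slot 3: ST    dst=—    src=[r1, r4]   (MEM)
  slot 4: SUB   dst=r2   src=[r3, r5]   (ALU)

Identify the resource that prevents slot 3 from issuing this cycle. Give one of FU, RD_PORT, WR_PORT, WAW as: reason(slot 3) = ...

#0 MUL src=r1,r3 dispatched  <A:1 Mu:1 Ld:1 B:1 rd:3 wr:2>
#1 MUL src=r3,r4 dispatched  <A:1 Mu:0 Ld:1 B:1 rd:1 wr:1>
#2 MEM src=r2 dispatched  <A:1 Mu:0 Ld:0 B:1 rd:0 wr:0>
#3 MEM src=r1,r4 held:FU  <A:1 Mu:0 Ld:0 B:1 rd:0 wr:0>
#4 ALU src=r3,r5 held:RD_PORT  <A:1 Mu:0 Ld:0 B:1 rd:0 wr:0>

reason(slot 3) = FU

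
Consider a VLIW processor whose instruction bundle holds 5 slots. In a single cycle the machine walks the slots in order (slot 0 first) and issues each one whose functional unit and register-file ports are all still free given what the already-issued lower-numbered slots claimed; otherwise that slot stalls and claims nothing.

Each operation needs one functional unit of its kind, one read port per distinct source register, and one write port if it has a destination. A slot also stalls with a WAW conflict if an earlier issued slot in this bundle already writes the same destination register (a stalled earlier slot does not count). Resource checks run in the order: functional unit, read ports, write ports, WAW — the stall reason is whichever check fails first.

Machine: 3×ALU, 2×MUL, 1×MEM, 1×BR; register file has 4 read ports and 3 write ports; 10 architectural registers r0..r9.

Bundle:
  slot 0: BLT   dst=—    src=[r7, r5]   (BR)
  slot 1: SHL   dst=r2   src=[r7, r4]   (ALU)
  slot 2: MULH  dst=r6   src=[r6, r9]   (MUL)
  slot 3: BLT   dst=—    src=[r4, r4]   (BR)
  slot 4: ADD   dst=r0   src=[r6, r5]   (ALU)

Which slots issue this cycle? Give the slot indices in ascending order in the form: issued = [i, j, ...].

(0) want 1×BR +2rd +0wr — yes → AL3|MU2|ME1|BR0|rd2|wr3
(1) want 1×ALU +2rd +1wr — yes → AL2|MU2|ME1|BR0|rd0|wr2
(2) want 1×MUL +2rd +1wr — RD_PORT → AL2|MU2|ME1|BR0|rd0|wr2
(3) want 1×BR +1rd +0wr — FU → AL2|MU2|ME1|BR0|rd0|wr2
(4) want 1×ALU +2rd +1wr — RD_PORT → AL2|MU2|ME1|BR0|rd0|wr2

issued = [0, 1]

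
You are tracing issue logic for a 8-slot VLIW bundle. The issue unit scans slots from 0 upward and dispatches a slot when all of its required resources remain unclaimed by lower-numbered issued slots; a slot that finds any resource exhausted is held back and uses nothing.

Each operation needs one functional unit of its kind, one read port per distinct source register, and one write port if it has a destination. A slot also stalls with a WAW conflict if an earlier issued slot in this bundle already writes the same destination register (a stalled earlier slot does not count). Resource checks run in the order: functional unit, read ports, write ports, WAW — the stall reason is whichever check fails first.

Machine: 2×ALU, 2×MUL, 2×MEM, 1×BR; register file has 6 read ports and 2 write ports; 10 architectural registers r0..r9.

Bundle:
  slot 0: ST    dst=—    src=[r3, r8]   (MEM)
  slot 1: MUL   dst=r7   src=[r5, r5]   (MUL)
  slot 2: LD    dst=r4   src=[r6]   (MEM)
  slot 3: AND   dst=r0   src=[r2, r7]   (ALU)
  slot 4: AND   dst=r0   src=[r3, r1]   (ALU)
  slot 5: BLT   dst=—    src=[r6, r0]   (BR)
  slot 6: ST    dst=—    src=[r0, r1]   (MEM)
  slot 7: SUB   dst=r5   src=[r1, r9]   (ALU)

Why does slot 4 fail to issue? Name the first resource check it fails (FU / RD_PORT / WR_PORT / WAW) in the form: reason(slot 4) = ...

[0] MEM needs rd=2 wr=0: ok; after: ALU=2 MUL=2 MEM=1 BR=1, R=4, W=2
[1] MUL needs rd=1 wr=1: ok; after: ALU=2 MUL=1 MEM=1 BR=1, R=3, W=1
[2] MEM needs rd=1 wr=1: ok; after: ALU=2 MUL=1 MEM=0 BR=1, R=2, W=0
[3] ALU needs rd=2 wr=1: WR_PORT; after: ALU=2 MUL=1 MEM=0 BR=1, R=2, W=0
[4] ALU needs rd=2 wr=1: WR_PORT; after: ALU=2 MUL=1 MEM=0 BR=1, R=2, W=0
[5] BR needs rd=2 wr=0: ok; after: ALU=2 MUL=1 MEM=0 BR=0, R=0, W=0
[6] MEM needs rd=2 wr=0: FU; after: ALU=2 MUL=1 MEM=0 BR=0, R=0, W=0
[7] ALU needs rd=2 wr=1: RD_PORT; after: ALU=2 MUL=1 MEM=0 BR=0, R=0, W=0

reason(slot 4) = WR_PORT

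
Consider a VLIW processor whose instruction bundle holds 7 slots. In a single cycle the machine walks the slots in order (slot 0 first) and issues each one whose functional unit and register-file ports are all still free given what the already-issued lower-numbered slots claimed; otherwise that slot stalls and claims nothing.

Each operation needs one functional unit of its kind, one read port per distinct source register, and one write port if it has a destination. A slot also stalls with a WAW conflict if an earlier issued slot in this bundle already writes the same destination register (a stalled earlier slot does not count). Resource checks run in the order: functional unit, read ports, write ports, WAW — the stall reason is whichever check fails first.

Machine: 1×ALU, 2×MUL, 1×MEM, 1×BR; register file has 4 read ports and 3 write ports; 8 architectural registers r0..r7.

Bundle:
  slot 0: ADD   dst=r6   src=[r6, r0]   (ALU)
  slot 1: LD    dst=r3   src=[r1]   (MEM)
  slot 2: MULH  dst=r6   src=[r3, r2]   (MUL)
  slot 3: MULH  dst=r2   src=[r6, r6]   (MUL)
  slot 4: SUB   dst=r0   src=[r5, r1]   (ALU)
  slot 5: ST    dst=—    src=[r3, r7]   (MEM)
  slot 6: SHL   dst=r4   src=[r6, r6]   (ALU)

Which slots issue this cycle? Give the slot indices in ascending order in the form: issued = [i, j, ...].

issued = [0, 1, 3]

(0) want 1×ALU +2rd +1wr — yes → AL0|MU2|ME1|BR1|rd2|wr2
(1) want 1×MEM +1rd +1wr — yes → AL0|MU2|ME0|BR1|rd1|wr1
(2) want 1×MUL +2rd +1wr — RD_PORT → AL0|MU2|ME0|BR1|rd1|wr1
(3) want 1×MUL +1rd +1wr — yes → AL0|MU1|ME0|BR1|rd0|wr0
(4) want 1×ALU +2rd +1wr — FU → AL0|MU1|ME0|BR1|rd0|wr0
(5) want 1×MEM +2rd +0wr — FU → AL0|MU1|ME0|BR1|rd0|wr0
(6) want 1×ALU +1rd +1wr — FU → AL0|MU1|ME0|BR1|rd0|wr0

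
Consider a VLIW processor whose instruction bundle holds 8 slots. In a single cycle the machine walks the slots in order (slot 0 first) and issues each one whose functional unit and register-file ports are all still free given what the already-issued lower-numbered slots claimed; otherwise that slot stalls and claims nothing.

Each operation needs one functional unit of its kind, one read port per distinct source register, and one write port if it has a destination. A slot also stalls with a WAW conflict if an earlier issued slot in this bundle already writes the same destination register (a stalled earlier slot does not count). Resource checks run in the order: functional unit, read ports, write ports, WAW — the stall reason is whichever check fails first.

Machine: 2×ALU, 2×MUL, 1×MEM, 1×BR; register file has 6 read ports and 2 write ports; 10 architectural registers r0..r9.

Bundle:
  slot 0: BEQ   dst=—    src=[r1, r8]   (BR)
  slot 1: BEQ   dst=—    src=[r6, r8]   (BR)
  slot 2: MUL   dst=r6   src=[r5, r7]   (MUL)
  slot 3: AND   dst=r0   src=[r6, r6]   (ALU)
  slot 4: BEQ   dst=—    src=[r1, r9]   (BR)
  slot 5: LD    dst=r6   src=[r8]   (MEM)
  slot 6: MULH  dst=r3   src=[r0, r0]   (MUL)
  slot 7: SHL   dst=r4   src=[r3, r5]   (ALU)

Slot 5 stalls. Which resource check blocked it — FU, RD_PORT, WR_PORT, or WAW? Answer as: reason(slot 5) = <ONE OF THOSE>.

[0] BR needs rd=2 wr=0: ok; after: ALU=2 MUL=2 MEM=1 BR=0, R=4, W=2
[1] BR needs rd=2 wr=0: FU; after: ALU=2 MUL=2 MEM=1 BR=0, R=4, W=2
[2] MUL needs rd=2 wr=1: ok; after: ALU=2 MUL=1 MEM=1 BR=0, R=2, W=1
[3] ALU needs rd=1 wr=1: ok; after: ALU=1 MUL=1 MEM=1 BR=0, R=1, W=0
[4] BR needs rd=2 wr=0: FU; after: ALU=1 MUL=1 MEM=1 BR=0, R=1, W=0
[5] MEM needs rd=1 wr=1: WR_PORT; after: ALU=1 MUL=1 MEM=1 BR=0, R=1, W=0
[6] MUL needs rd=1 wr=1: WR_PORT; after: ALU=1 MUL=1 MEM=1 BR=0, R=1, W=0
[7] ALU needs rd=2 wr=1: RD_PORT; after: ALU=1 MUL=1 MEM=1 BR=0, R=1, W=0

reason(slot 5) = WR_PORT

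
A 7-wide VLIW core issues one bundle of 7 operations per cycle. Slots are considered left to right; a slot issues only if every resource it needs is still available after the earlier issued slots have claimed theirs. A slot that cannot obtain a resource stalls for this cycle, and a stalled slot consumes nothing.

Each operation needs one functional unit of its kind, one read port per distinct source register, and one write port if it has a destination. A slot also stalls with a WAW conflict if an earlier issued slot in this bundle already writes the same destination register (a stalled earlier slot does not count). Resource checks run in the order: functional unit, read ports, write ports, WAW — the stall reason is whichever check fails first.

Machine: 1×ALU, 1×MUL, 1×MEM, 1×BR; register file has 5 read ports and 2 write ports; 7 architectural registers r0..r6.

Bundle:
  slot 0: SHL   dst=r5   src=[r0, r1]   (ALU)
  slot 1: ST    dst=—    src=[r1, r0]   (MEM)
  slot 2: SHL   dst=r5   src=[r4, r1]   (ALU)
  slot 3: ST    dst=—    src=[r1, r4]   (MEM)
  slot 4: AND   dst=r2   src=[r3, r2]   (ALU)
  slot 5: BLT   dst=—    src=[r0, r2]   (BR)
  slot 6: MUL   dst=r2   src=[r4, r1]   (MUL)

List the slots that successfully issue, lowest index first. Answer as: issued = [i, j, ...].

issued = [0, 1]

#0 ALU src=r0,r1 dispatched  <A:0 Mu:1 Ld:1 B:1 rd:3 wr:1>
#1 MEM src=r1,r0 dispatched  <A:0 Mu:1 Ld:0 B:1 rd:1 wr:1>
#2 ALU src=r4,r1 held:FU  <A:0 Mu:1 Ld:0 B:1 rd:1 wr:1>
#3 MEM src=r1,r4 held:FU  <A:0 Mu:1 Ld:0 B:1 rd:1 wr:1>
#4 ALU src=r3,r2 held:FU  <A:0 Mu:1 Ld:0 B:1 rd:1 wr:1>
#5 BR src=r0,r2 held:RD_PORT  <A:0 Mu:1 Ld:0 B:1 rd:1 wr:1>
#6 MUL src=r4,r1 held:RD_PORT  <A:0 Mu:1 Ld:0 B:1 rd:1 wr:1>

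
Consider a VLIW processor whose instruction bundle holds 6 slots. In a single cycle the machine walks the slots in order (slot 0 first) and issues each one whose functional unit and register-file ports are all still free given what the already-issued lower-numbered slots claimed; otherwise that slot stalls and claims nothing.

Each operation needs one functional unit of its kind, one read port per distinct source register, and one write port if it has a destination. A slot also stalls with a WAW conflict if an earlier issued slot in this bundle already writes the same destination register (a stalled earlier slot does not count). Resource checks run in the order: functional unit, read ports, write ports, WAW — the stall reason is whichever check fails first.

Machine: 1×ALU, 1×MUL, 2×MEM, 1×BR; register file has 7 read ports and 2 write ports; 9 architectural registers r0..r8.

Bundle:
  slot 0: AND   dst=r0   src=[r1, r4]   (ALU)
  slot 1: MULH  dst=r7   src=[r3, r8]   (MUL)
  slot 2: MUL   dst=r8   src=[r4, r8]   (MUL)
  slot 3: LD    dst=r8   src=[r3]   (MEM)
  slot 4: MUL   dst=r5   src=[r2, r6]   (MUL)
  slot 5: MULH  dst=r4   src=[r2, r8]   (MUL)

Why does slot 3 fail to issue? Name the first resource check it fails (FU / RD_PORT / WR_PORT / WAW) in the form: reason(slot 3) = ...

reason(slot 3) = WR_PORT

#0 ALU src=r1,r4 dispatched  <A:0 Mu:1 Ld:2 B:1 rd:5 wr:1>
#1 MUL src=r3,r8 dispatched  <A:0 Mu:0 Ld:2 B:1 rd:3 wr:0>
#2 MUL src=r4,r8 held:FU  <A:0 Mu:0 Ld:2 B:1 rd:3 wr:0>
#3 MEM src=r3 held:WR_PORT  <A:0 Mu:0 Ld:2 B:1 rd:3 wr:0>
#4 MUL src=r2,r6 held:FU  <A:0 Mu:0 Ld:2 B:1 rd:3 wr:0>
#5 MUL src=r2,r8 held:FU  <A:0 Mu:0 Ld:2 B:1 rd:3 wr:0>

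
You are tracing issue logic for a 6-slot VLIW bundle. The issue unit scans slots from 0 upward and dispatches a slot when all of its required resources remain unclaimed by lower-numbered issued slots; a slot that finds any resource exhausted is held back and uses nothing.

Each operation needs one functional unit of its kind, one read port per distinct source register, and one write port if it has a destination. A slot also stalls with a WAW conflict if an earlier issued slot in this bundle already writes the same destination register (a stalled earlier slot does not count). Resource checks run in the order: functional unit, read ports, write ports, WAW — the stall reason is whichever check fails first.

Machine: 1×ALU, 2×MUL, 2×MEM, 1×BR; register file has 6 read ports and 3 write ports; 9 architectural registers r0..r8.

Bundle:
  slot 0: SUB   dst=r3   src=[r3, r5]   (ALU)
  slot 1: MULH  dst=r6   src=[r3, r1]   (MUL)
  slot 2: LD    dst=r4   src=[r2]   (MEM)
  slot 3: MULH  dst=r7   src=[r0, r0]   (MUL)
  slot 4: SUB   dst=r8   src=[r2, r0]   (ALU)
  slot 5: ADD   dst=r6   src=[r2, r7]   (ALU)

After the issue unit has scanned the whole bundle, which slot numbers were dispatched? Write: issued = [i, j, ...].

issued = [0, 1, 2]

(0) want 1×ALU +2rd +1wr — yes → AL0|MU2|ME2|BR1|rd4|wr2
(1) want 1×MUL +2rd +1wr — yes → AL0|MU1|ME2|BR1|rd2|wr1
(2) want 1×MEM +1rd +1wr — yes → AL0|MU1|ME1|BR1|rd1|wr0
(3) want 1×MUL +1rd +1wr — WR_PORT → AL0|MU1|ME1|BR1|rd1|wr0
(4) want 1×ALU +2rd +1wr — FU → AL0|MU1|ME1|BR1|rd1|wr0
(5) want 1×ALU +2rd +1wr — FU → AL0|MU1|ME1|BR1|rd1|wr0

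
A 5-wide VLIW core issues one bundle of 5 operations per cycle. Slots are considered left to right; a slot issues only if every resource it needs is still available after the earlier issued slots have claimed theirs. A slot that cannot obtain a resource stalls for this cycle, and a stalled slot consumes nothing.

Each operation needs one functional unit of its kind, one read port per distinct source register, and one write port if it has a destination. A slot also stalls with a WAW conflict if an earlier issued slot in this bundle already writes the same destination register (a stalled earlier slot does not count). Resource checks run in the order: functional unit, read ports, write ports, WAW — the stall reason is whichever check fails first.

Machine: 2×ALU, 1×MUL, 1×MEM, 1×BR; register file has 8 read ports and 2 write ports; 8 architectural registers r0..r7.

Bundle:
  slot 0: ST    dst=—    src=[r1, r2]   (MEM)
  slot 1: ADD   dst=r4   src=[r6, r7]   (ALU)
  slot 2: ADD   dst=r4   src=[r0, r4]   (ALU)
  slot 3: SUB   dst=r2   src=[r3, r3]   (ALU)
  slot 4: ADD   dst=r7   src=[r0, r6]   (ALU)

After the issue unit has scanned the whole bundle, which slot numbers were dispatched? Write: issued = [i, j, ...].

#0 MEM src=r1,r2 dispatched  <A:2 Mu:1 Ld:0 B:1 rd:6 wr:2>
#1 ALU src=r6,r7 dispatched  <A:1 Mu:1 Ld:0 B:1 rd:4 wr:1>
#2 ALU src=r0,r4 held:WAW  <A:1 Mu:1 Ld:0 B:1 rd:4 wr:1>
#3 ALU src=r3,r3 dispatched  <A:0 Mu:1 Ld:0 B:1 rd:3 wr:0>
#4 ALU src=r0,r6 held:FU  <A:0 Mu:1 Ld:0 B:1 rd:3 wr:0>

issued = [0, 1, 3]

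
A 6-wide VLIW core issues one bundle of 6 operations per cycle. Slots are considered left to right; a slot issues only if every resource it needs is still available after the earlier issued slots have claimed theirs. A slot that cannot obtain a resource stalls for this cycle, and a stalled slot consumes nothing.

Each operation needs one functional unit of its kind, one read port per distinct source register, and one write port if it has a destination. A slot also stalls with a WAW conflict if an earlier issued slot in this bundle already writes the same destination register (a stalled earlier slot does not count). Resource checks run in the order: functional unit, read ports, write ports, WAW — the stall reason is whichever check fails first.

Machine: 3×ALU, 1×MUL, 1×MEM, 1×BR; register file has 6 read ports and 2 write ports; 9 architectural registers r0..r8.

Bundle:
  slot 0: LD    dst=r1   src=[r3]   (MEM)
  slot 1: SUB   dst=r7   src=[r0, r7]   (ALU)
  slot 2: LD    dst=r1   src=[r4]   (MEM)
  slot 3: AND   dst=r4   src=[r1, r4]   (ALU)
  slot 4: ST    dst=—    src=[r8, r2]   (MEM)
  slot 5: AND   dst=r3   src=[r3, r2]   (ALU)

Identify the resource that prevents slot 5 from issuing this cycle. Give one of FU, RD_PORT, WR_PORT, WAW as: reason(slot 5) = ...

slot 0 (MEM): ISSUE — free A3,Mu1,Ld0,B1 rp5 wp1
slot 1 (ALU): ISSUE — free A2,Mu1,Ld0,B1 rp3 wp0
slot 2 (MEM): stall FU — free A2,Mu1,Ld0,B1 rp3 wp0
slot 3 (ALU): stall WR_PORT — free A2,Mu1,Ld0,B1 rp3 wp0
slot 4 (MEM): stall FU — free A2,Mu1,Ld0,B1 rp3 wp0
slot 5 (ALU): stall WR_PORT — free A2,Mu1,Ld0,B1 rp3 wp0

reason(slot 5) = WR_PORT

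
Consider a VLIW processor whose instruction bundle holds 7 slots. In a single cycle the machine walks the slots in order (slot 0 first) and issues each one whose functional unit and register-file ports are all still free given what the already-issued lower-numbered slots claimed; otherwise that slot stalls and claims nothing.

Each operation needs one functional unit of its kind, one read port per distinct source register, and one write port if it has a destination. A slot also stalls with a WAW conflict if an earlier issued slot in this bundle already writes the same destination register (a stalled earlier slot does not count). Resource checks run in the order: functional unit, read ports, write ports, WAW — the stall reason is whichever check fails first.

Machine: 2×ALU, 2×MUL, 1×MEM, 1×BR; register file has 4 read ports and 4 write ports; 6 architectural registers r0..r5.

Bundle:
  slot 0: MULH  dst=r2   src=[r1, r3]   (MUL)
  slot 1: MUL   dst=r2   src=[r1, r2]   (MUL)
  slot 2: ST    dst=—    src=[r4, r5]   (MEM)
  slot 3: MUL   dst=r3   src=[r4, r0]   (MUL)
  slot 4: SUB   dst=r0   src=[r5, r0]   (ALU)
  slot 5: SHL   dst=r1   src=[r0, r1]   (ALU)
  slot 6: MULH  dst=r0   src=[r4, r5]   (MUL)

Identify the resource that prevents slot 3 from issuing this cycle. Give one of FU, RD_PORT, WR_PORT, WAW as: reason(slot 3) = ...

[0] MUL needs rd=2 wr=1: ok; after: ALU=2 MUL=1 MEM=1 BR=1, R=2, W=3
[1] MUL needs rd=2 wr=1: WAW; after: ALU=2 MUL=1 MEM=1 BR=1, R=2, W=3
[2] MEM needs rd=2 wr=0: ok; after: ALU=2 MUL=1 MEM=0 BR=1, R=0, W=3
[3] MUL needs rd=2 wr=1: RD_PORT; after: ALU=2 MUL=1 MEM=0 BR=1, R=0, W=3
[4] ALU needs rd=2 wr=1: RD_PORT; after: ALU=2 MUL=1 MEM=0 BR=1, R=0, W=3
[5] ALU needs rd=2 wr=1: RD_PORT; after: ALU=2 MUL=1 MEM=0 BR=1, R=0, W=3
[6] MUL needs rd=2 wr=1: RD_PORT; after: ALU=2 MUL=1 MEM=0 BR=1, R=0, W=3

reason(slot 3) = RD_PORT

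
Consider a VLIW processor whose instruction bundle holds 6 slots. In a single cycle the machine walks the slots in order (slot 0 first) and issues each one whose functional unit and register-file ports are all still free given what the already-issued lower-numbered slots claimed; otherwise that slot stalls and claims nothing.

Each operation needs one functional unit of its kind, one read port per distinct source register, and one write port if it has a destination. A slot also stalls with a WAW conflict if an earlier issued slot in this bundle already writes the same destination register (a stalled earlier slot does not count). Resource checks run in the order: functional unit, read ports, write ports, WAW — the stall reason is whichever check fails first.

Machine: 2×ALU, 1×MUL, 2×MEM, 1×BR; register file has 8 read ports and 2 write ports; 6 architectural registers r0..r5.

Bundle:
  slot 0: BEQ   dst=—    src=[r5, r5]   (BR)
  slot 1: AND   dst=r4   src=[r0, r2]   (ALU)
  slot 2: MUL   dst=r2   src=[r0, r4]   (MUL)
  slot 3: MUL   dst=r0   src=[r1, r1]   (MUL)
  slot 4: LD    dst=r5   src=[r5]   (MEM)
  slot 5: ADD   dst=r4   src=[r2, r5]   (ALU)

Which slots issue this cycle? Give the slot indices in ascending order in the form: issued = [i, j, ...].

slot 0 (BR): ISSUE — free A2,Mu1,Ld2,B0 rp7 wp2
slot 1 (ALU): ISSUE — free A1,Mu1,Ld2,B0 rp5 wp1
slot 2 (MUL): ISSUE — free A1,Mu0,Ld2,B0 rp3 wp0
slot 3 (MUL): stall FU — free A1,Mu0,Ld2,B0 rp3 wp0
slot 4 (MEM): stall WR_PORT — free A1,Mu0,Ld2,B0 rp3 wp0
slot 5 (ALU): stall WR_PORT — free A1,Mu0,Ld2,B0 rp3 wp0

issued = [0, 1, 2]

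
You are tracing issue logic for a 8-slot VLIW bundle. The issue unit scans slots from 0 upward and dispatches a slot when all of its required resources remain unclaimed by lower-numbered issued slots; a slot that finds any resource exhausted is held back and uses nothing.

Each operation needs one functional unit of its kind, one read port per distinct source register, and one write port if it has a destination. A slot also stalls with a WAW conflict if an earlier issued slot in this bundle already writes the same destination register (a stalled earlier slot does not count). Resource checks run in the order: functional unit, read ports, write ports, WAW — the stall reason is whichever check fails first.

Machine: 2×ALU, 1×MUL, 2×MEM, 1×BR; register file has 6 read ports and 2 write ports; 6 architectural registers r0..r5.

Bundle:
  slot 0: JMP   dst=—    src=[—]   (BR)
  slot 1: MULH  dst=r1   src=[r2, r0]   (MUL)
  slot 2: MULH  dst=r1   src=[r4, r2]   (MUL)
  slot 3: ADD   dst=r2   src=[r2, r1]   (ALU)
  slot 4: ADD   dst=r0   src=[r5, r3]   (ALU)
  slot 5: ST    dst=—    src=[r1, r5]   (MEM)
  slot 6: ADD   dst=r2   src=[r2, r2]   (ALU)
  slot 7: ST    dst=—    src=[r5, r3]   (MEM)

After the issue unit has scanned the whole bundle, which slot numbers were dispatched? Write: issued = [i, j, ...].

issued = [0, 1, 3, 5]

(0) want 1×BR +0rd +0wr — yes → AL2|MU1|ME2|BR0|rd6|wr2
(1) want 1×MUL +2rd +1wr — yes → AL2|MU0|ME2|BR0|rd4|wr1
(2) want 1×MUL +2rd +1wr — FU → AL2|MU0|ME2|BR0|rd4|wr1
(3) want 1×ALU +2rd +1wr — yes → AL1|MU0|ME2|BR0|rd2|wr0
(4) want 1×ALU +2rd +1wr — WR_PORT → AL1|MU0|ME2|BR0|rd2|wr0
(5) want 1×MEM +2rd +0wr — yes → AL1|MU0|ME1|BR0|rd0|wr0
(6) want 1×ALU +1rd +1wr — RD_PORT → AL1|MU0|ME1|BR0|rd0|wr0
(7) want 1×MEM +2rd +0wr — RD_PORT → AL1|MU0|ME1|BR0|rd0|wr0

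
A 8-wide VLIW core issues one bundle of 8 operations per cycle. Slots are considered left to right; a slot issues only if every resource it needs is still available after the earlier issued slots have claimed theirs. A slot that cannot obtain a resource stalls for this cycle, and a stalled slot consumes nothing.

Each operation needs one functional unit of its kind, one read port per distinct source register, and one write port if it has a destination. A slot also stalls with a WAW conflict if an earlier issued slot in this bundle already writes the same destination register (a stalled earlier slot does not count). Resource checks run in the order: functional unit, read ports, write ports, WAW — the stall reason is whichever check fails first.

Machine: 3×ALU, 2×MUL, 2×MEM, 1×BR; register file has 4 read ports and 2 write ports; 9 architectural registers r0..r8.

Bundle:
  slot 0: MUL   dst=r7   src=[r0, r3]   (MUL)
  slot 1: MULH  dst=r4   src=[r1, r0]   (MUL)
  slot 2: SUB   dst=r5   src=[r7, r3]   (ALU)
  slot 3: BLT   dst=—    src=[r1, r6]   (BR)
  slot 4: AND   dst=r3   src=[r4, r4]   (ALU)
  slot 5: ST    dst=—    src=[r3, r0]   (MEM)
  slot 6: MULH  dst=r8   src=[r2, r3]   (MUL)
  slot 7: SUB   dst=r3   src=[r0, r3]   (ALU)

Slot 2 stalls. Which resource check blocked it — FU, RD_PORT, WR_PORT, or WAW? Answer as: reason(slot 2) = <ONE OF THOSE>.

[0] MUL needs rd=2 wr=1: ok; after: ALU=3 MUL=1 MEM=2 BR=1, R=2, W=1
[1] MUL needs rd=2 wr=1: ok; after: ALU=3 MUL=0 MEM=2 BR=1, R=0, W=0
[2] ALU needs rd=2 wr=1: RD_PORT; after: ALU=3 MUL=0 MEM=2 BR=1, R=0, W=0
[3] BR needs rd=2 wr=0: RD_PORT; after: ALU=3 MUL=0 MEM=2 BR=1, R=0, W=0
[4] ALU needs rd=1 wr=1: RD_PORT; after: ALU=3 MUL=0 MEM=2 BR=1, R=0, W=0
[5] MEM needs rd=2 wr=0: RD_PORT; after: ALU=3 MUL=0 MEM=2 BR=1, R=0, W=0
[6] MUL needs rd=2 wr=1: FU; after: ALU=3 MUL=0 MEM=2 BR=1, R=0, W=0
[7] ALU needs rd=2 wr=1: RD_PORT; after: ALU=3 MUL=0 MEM=2 BR=1, R=0, W=0

reason(slot 2) = RD_PORT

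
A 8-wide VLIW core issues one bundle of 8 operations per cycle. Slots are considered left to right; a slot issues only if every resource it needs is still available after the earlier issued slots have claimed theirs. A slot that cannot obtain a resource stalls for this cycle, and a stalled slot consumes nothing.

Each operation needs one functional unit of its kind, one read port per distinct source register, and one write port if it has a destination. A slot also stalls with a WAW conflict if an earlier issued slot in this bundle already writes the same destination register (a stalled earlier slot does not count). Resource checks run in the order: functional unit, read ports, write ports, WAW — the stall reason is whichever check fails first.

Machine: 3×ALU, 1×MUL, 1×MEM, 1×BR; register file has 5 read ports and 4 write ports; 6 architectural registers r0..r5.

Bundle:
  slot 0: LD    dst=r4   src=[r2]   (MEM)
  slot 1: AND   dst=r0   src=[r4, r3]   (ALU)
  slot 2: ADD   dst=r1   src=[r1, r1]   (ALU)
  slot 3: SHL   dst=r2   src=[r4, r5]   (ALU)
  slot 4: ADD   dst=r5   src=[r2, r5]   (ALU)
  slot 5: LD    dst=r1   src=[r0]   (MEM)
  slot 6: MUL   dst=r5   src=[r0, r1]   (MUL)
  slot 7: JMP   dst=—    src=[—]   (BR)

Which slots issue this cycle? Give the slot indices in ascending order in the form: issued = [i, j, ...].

(0) want 1×MEM +1rd +1wr — yes → AL3|MU1|ME0|BR1|rd4|wr3
(1) want 1×ALU +2rd +1wr — yes → AL2|MU1|ME0|BR1|rd2|wr2
(2) want 1×ALU +1rd +1wr — yes → AL1|MU1|ME0|BR1|rd1|wr1
(3) want 1×ALU +2rd +1wr — RD_PORT → AL1|MU1|ME0|BR1|rd1|wr1
(4) want 1×ALU +2rd +1wr — RD_PORT → AL1|MU1|ME0|BR1|rd1|wr1
(5) want 1×MEM +1rd +1wr — FU → AL1|MU1|ME0|BR1|rd1|wr1
(6) want 1×MUL +2rd +1wr — RD_PORT → AL1|MU1|ME0|BR1|rd1|wr1
(7) want 1×BR +0rd +0wr — yes → AL1|MU1|ME0|BR0|rd1|wr1

issued = [0, 1, 2, 7]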